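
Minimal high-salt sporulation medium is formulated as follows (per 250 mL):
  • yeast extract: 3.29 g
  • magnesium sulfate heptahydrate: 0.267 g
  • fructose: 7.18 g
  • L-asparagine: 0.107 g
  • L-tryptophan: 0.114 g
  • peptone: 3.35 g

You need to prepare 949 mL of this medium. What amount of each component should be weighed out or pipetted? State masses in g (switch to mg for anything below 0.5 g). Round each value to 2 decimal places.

yeast extract 12.49 g; magnesium sulfate heptahydrate 1.01 g; fructose 27.26 g; L-asparagine 406.17 mg; L-tryptophan 432.74 mg; peptone 12.72 g

Ratio of target to recipe volume: 949 / 250 = 3.796.
yeast extract: 3.29 g × (949 mL / 250 mL) = 12.49 g
magnesium sulfate heptahydrate: 0.267 g × (949 mL / 250 mL) = 1.01 g
fructose: 7.18 g × (949 mL / 250 mL) = 27.26 g
L-asparagine: 0.107 g × (949 mL / 250 mL) = 0.406172 g = 406.17 mg
L-tryptophan: 0.114 g × (949 mL / 250 mL) = 0.432744 g = 432.74 mg
peptone: 3.35 g × (949 mL / 250 mL) = 12.72 g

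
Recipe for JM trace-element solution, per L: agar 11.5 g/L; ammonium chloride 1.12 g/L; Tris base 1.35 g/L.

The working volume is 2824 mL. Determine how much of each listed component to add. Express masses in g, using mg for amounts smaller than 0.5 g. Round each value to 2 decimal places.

agar 32.48 g; ammonium chloride 3.16 g; Tris base 3.81 g

Working volume: 2824 mL = 2.824 L.
agar: 11.5 g/L × 2.824 L = 32.48 g
ammonium chloride: 1.12 g/L × 2.824 L = 3.16 g
Tris base: 1.35 g/L × 2.824 L = 3.81 g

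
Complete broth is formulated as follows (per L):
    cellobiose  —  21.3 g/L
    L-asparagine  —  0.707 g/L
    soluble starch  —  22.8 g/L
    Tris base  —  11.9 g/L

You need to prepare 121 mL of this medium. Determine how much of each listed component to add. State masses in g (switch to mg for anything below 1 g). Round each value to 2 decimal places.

Target volume = 121 mL = 0.121 L.
cellobiose: 21.3 g/L × 0.121 L = 2.58 g
L-asparagine: 0.707 g/L × 0.121 L = 0.085547 g = 85.55 mg
soluble starch: 22.8 g/L × 0.121 L = 2.76 g
Tris base: 11.9 g/L × 0.121 L = 1.44 g

cellobiose 2.58 g; L-asparagine 85.55 mg; soluble starch 2.76 g; Tris base 1.44 g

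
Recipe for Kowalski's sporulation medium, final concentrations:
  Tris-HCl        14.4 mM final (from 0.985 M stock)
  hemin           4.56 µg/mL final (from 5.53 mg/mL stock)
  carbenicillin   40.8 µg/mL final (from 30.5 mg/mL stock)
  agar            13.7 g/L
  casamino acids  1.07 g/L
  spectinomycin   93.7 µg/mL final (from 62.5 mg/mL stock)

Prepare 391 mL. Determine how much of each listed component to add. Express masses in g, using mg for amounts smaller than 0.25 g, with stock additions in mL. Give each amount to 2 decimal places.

Tris-HCl 5.72 mL; hemin 0.32 mL; carbenicillin 0.52 mL; agar 5.36 g; casamino acids 0.42 g; spectinomycin 0.59 mL

Scale factor relative to 1 L: 0.391.
Tris-HCl: V = C2·V2/C1 = 14.4 mM × 391 mL ÷ 985 mM = 5.72 mL
hemin: V = C2·V2/C1 = 4.56 µg/mL × 391 mL ÷ 5530 µg/mL = 0.32 mL
carbenicillin: dilute stock: 40.8 µg/mL × 391 mL ÷ 30500 µg/mL = 0.52 mL
agar: 13.7 g/L × 0.391 L = 5.36 g
casamino acids: 1.07 g/L × 0.391 L = 0.42 g
spectinomycin: C1V1 = C2V2 → 93.7 µg/mL × 391 mL ÷ 62500 µg/mL = 0.59 mL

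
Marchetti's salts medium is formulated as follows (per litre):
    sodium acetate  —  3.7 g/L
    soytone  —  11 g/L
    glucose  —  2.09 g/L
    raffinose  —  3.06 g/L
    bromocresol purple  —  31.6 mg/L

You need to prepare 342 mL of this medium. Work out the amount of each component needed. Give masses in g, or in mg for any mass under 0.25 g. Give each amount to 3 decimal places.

Working volume: 342 mL = 0.342 L.
sodium acetate: 3.7 g/L × 0.342 L = 1.265 g
soytone: 11 g/L × 0.342 L = 3.762 g
glucose: 2.09 g/L × 0.342 L = 0.715 g
raffinose: 3.06 g/L × 0.342 L = 1.047 g
bromocresol purple: 31.6 mg/L × 0.342 L = 10.807 mg

sodium acetate 1.265 g; soytone 3.762 g; glucose 0.715 g; raffinose 1.047 g; bromocresol purple 10.807 mg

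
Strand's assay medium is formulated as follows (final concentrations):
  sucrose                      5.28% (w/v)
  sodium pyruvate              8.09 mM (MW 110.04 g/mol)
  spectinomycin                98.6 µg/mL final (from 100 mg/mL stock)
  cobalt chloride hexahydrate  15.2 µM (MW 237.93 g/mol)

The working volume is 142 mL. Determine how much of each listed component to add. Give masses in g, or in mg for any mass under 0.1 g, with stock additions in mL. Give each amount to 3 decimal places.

sucrose 7.498 g; sodium pyruvate 0.126 g; spectinomycin 0.140 mL; cobalt chloride hexahydrate 0.514 mg

Working volume: 142 mL = 0.142 L.
sucrose: 5.28% w/v = 52.8 g/L → 52.8 × 0.142 L = 7.498 g
sodium pyruvate: 8.09 mmol/L × 110.04 g/mol × 0.142 L ÷ 1000 = 0.126 g
spectinomycin: C1V1 = C2V2 → 98.6 µg/mL × 142 mL ÷ 100000 µg/mL = 0.140 mL
cobalt chloride hexahydrate: 15.2 µmol/L × 237.93 g/mol × 0.142 L ÷ 1000 = 0.514 mg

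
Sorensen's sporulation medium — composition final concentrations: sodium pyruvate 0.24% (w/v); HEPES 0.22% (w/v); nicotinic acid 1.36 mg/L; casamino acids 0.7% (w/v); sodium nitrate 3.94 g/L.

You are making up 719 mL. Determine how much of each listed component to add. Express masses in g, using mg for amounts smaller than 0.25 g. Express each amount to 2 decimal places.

sodium pyruvate 1.73 g; HEPES 1.58 g; nicotinic acid 0.98 mg; casamino acids 5.03 g; sodium nitrate 2.83 g

Target volume = 719 mL = 0.719 L.
sodium pyruvate: 0.24 g per 100 mL × 719 mL ÷ 100 = 1.73 g
HEPES: 0.22% w/v = 2.2 g/L → 2.2 × 0.719 L = 1.58 g
nicotinic acid: 1.36 mg/L × 0.719 L = 0.98 mg
casamino acids: 0.7% w/v = 7 g/L → 7 × 0.719 L = 5.03 g
sodium nitrate: 3.94 g/L × 0.719 L = 2.83 g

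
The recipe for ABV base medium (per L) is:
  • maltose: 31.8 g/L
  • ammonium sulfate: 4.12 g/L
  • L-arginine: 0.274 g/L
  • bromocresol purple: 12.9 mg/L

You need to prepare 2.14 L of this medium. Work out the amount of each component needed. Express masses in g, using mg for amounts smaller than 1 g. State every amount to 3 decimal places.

maltose 68.052 g; ammonium sulfate 8.817 g; L-arginine 586.360 mg; bromocresol purple 27.606 mg

Scale factor relative to 1 L: 2.14.
maltose: 31.8 g/L × 2.14 L = 68.052 g
ammonium sulfate: 4.12 g/L × 2.14 L = 8.817 g
L-arginine: 0.274 g/L × 2.14 L = 0.58636 g = 586.360 mg
bromocresol purple: 12.9 mg/L × 2.14 L = 27.606 mg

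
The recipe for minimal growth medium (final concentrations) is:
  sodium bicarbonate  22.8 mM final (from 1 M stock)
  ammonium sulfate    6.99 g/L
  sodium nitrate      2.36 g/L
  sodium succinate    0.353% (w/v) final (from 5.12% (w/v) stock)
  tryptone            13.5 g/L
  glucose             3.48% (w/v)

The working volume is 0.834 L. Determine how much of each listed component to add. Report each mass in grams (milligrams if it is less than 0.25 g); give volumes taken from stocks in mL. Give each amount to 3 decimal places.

sodium bicarbonate 19.015 mL; ammonium sulfate 5.830 g; sodium nitrate 1.968 g; sodium succinate 57.500 mL; tryptone 11.259 g; glucose 29.023 g

Scale factor relative to 1 L: 0.834.
sodium bicarbonate: dilute stock: 22.8 mM × 834 mL ÷ 1000 mM = 19.015 mL
ammonium sulfate: 6.99 g/L × 0.834 L = 5.830 g
sodium nitrate: 2.36 g/L × 0.834 L = 1.968 g
sodium succinate: C1V1 = C2V2 → 0.353% ÷ 5.12% × 834 mL = 57.500 mL
tryptone: 13.5 g/L × 0.834 L = 11.259 g
glucose: 3.48 g per 100 mL × 834 mL ÷ 100 = 29.023 g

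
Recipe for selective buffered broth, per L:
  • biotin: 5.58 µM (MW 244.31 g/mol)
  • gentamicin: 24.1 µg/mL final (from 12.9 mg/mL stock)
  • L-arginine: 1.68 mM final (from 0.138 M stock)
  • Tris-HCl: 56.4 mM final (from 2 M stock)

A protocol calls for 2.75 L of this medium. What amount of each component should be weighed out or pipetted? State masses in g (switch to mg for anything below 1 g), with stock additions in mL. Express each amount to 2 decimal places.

Scale factor relative to 1 L: 2.75.
biotin: 5.58 µmol/L × 244.31 g/mol × 2.75 L ÷ 1000 = 3.75 mg
gentamicin: V = C2·V2/C1 = 24.1 µg/mL × 2750 mL ÷ 12900 µg/mL = 5.14 mL
L-arginine: C1V1 = C2V2 → 1.68 mM × 2750 mL ÷ 138 mM = 33.48 mL
Tris-HCl: dilute stock: 56.4 mM × 2750 mL ÷ 2000 mM = 77.55 mL

biotin 3.75 mg; gentamicin 5.14 mL; L-arginine 33.48 mL; Tris-HCl 77.55 mL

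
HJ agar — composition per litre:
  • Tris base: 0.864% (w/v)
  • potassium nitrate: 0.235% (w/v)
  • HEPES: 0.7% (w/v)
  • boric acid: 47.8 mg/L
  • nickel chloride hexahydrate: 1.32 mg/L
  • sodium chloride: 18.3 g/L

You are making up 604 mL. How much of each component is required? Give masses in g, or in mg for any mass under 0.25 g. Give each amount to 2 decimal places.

Tris base 5.22 g; potassium nitrate 1.42 g; HEPES 4.23 g; boric acid 28.87 mg; nickel chloride hexahydrate 0.80 mg; sodium chloride 11.05 g

Target volume = 604 mL = 0.604 L.
Tris base: 0.864 g per 100 mL × 604 mL ÷ 100 = 5.22 g
potassium nitrate: 0.235% w/v = 2.35 g/L → 2.35 × 0.604 L = 1.42 g
HEPES: 0.7% w/v = 7 g/L → 7 × 0.604 L = 4.23 g
boric acid: 47.8 mg/L × 0.604 L = 28.87 mg
nickel chloride hexahydrate: 1.32 mg/L × 0.604 L = 0.80 mg
sodium chloride: 18.3 g/L × 0.604 L = 11.05 g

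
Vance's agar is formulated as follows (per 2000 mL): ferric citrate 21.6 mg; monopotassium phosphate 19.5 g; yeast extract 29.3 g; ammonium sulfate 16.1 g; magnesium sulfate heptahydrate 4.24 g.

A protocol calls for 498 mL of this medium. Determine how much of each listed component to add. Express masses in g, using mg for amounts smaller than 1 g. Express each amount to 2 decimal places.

ferric citrate 5.38 mg; monopotassium phosphate 4.86 g; yeast extract 7.30 g; ammonium sulfate 4.01 g; magnesium sulfate heptahydrate 1.06 g

Ratio of target to recipe volume: 498 / 2000 = 0.249.
ferric citrate: 21.6 mg × (498 mL / 2000 mL) = 5.38 mg
monopotassium phosphate: 19.5 g × (498 mL / 2000 mL) = 4.86 g
yeast extract: 29.3 g × (498 mL / 2000 mL) = 7.30 g
ammonium sulfate: 16.1 g × (498 mL / 2000 mL) = 4.01 g
magnesium sulfate heptahydrate: 4.24 g × (498 mL / 2000 mL) = 1.06 g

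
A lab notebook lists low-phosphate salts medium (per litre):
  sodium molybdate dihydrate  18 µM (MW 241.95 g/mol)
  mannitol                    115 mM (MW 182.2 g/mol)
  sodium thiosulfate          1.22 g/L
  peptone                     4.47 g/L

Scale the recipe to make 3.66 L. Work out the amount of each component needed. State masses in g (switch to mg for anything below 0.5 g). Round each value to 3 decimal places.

sodium molybdate dihydrate 15.940 mg; mannitol 76.688 g; sodium thiosulfate 4.465 g; peptone 16.360 g

Working volume: 3.66 L.
sodium molybdate dihydrate: 18 µmol/L × 241.95 g/mol × 3.66 L ÷ 1000 = 15.940 mg
mannitol: 115 mmol/L × 182.2 g/mol × 3.66 L ÷ 1000 = 76.688 g
sodium thiosulfate: 1.22 g/L × 3.66 L = 4.465 g
peptone: 4.47 g/L × 3.66 L = 16.360 g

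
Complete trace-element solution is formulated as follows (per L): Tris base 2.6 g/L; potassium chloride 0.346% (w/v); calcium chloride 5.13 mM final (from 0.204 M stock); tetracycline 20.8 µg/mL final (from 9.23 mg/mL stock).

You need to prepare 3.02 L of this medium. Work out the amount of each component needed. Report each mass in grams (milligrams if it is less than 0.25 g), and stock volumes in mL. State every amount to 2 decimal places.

Working volume: 3.02 L.
Tris base: 2.6 g/L × 3.02 L = 7.85 g
potassium chloride: 0.346 g per 100 mL × 3020 mL ÷ 100 = 10.45 g
calcium chloride: dilute stock: 5.13 mM × 3020 mL ÷ 204 mM = 75.94 mL
tetracycline: V = C2·V2/C1 = 20.8 µg/mL × 3020 mL ÷ 9230 µg/mL = 6.81 mL

Tris base 7.85 g; potassium chloride 10.45 g; calcium chloride 75.94 mL; tetracycline 6.81 mL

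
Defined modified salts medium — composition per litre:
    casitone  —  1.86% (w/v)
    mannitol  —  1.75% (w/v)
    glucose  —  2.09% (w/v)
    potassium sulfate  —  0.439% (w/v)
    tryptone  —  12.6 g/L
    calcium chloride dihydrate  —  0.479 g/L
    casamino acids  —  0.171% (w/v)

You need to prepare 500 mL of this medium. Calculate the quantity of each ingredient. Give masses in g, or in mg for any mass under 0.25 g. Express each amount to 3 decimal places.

Working volume: 500 mL = 0.5 L.
casitone: 1.86% w/v = 18.6 g/L → 18.6 × 0.5 L = 9.300 g
mannitol: 1.75% w/v = 17.5 g/L → 17.5 × 0.5 L = 8.750 g
glucose: 2.09 g per 100 mL × 500 mL ÷ 100 = 10.450 g
potassium sulfate: 0.439% w/v = 4.39 g/L → 4.39 × 0.5 L = 2.195 g
tryptone: 12.6 g/L × 0.5 L = 6.300 g
calcium chloride dihydrate: 0.479 g/L × 0.5 L = 0.2395 g = 239.500 mg
casamino acids: 0.171 g per 100 mL × 500 mL ÷ 100 = 0.855 g

casitone 9.300 g; mannitol 8.750 g; glucose 10.450 g; potassium sulfate 2.195 g; tryptone 6.300 g; calcium chloride dihydrate 239.500 mg; casamino acids 0.855 g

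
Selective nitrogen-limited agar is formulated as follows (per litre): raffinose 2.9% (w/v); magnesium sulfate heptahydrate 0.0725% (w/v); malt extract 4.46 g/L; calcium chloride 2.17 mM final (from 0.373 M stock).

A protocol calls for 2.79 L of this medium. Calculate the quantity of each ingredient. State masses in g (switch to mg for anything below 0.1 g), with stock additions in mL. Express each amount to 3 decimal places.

Working volume: 2.79 L.
raffinose: 2.9 g per 100 mL × 2790 mL ÷ 100 = 80.910 g
magnesium sulfate heptahydrate: 0.0725 g per 100 mL × 2790 mL ÷ 100 = 2.023 g
malt extract: 4.46 g/L × 2.79 L = 12.443 g
calcium chloride: dilute stock: 2.17 mM × 2790 mL ÷ 373 mM = 16.231 mL

raffinose 80.910 g; magnesium sulfate heptahydrate 2.023 g; malt extract 12.443 g; calcium chloride 16.231 mL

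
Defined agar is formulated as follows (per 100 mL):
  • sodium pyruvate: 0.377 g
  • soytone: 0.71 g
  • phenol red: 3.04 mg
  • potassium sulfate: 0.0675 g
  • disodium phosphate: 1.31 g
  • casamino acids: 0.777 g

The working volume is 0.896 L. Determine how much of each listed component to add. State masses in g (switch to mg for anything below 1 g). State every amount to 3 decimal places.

sodium pyruvate 3.378 g; soytone 6.362 g; phenol red 27.238 mg; potassium sulfate 604.800 mg; disodium phosphate 11.738 g; casamino acids 6.962 g

Ratio of target to recipe volume: 896 / 100 = 8.96.
sodium pyruvate: 0.377 g × (896 mL / 100 mL) = 3.378 g
soytone: 0.71 g × (896 mL / 100 mL) = 6.362 g
phenol red: 3.04 mg × (896 mL / 100 mL) = 27.238 mg
potassium sulfate: 0.0675 g × (896 mL / 100 mL) = 0.6048 g = 604.800 mg
disodium phosphate: 1.31 g × (896 mL / 100 mL) = 11.738 g
casamino acids: 0.777 g × (896 mL / 100 mL) = 6.962 g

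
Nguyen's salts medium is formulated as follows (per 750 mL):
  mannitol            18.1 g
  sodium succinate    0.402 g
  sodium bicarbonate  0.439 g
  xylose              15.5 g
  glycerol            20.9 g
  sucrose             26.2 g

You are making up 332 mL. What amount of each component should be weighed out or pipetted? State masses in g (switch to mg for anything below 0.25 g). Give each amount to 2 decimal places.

Scale factor = 332 mL / 750 mL = 0.442667.
mannitol: 18.1 g × (332 mL / 750 mL) = 8.01 g
sodium succinate: 0.402 g × (332 mL / 750 mL) = 0.177952 g = 177.95 mg
sodium bicarbonate: 0.439 g × (332 mL / 750 mL) = 0.194331 g = 194.33 mg
xylose: 15.5 g × (332 mL / 750 mL) = 6.86 g
glycerol: 20.9 g × (332 mL / 750 mL) = 9.25 g
sucrose: 26.2 g × (332 mL / 750 mL) = 11.60 g

mannitol 8.01 g; sodium succinate 177.95 mg; sodium bicarbonate 194.33 mg; xylose 6.86 g; glycerol 9.25 g; sucrose 11.60 g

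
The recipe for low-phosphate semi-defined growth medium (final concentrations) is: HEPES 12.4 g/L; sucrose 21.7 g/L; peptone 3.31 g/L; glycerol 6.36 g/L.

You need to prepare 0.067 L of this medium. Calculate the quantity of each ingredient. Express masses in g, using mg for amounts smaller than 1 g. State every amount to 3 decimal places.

HEPES 830.800 mg; sucrose 1.454 g; peptone 221.770 mg; glycerol 426.120 mg

Scale factor relative to 1 L: 0.067.
HEPES: 12.4 g/L × 0.067 L = 0.8308 g = 830.800 mg
sucrose: 21.7 g/L × 0.067 L = 1.454 g
peptone: 3.31 g/L × 0.067 L = 0.22177 g = 221.770 mg
glycerol: 6.36 g/L × 0.067 L = 0.42612 g = 426.120 mg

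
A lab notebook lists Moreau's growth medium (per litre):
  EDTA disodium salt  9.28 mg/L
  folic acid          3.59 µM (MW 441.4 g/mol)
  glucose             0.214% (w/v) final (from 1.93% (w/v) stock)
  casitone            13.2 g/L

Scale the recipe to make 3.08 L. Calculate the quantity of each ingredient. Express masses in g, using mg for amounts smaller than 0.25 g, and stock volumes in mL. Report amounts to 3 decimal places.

EDTA disodium salt 28.582 mg; folic acid 4.881 mg; glucose 341.513 mL; casitone 40.656 g

Working volume: 3.08 L.
EDTA disodium salt: 9.28 mg/L × 3.08 L = 28.582 mg
folic acid: 3.59 µmol/L × 441.4 g/mol × 3.08 L ÷ 1000 = 4.881 mg
glucose: C1V1 = C2V2 → 0.214% ÷ 1.93% × 3080 mL = 341.513 mL
casitone: 13.2 g/L × 3.08 L = 40.656 g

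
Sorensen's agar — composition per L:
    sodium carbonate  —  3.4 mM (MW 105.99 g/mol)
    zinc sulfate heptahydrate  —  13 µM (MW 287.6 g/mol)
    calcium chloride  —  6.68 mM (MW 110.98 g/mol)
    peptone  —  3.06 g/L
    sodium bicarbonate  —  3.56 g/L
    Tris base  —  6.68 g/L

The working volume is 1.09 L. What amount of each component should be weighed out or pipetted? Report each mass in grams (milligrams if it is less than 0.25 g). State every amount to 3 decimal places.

Working volume: 1.09 L.
sodium carbonate: 3.4 mmol/L × 105.99 g/mol × 1.09 L ÷ 1000 = 0.393 g
zinc sulfate heptahydrate: 13 µmol/L × 287.6 g/mol × 1.09 L ÷ 1000 = 4.075 mg
calcium chloride: 6.68 mmol/L × 110.98 g/mol × 1.09 L ÷ 1000 = 0.808 g
peptone: 3.06 g/L × 1.09 L = 3.335 g
sodium bicarbonate: 3.56 g/L × 1.09 L = 3.880 g
Tris base: 6.68 g/L × 1.09 L = 7.281 g

sodium carbonate 0.393 g; zinc sulfate heptahydrate 4.075 mg; calcium chloride 0.808 g; peptone 3.335 g; sodium bicarbonate 3.880 g; Tris base 7.281 g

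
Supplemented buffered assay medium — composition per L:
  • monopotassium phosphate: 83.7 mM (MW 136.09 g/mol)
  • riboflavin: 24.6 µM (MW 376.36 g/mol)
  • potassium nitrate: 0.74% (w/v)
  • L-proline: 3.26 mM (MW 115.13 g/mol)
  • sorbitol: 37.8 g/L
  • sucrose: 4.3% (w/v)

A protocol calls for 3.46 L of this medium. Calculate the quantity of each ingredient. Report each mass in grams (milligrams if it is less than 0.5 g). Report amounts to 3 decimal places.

Working volume: 3.46 L.
monopotassium phosphate: 83.7 mmol/L × 136.09 g/mol × 3.46 L ÷ 1000 = 39.412 g
riboflavin: 24.6 µmol/L × 376.36 g/mol × 3.46 L ÷ 1000 = 32.034 mg
potassium nitrate: 0.74 g per 100 mL × 3460 mL ÷ 100 = 25.604 g
L-proline: 3.26 mmol/L × 115.13 g/mol × 3.46 L ÷ 1000 = 1.299 g
sorbitol: 37.8 g/L × 3.46 L = 130.788 g
sucrose: 4.3% w/v = 43 g/L → 43 × 3.46 L = 148.780 g

monopotassium phosphate 39.412 g; riboflavin 32.034 mg; potassium nitrate 25.604 g; L-proline 1.299 g; sorbitol 130.788 g; sucrose 148.780 g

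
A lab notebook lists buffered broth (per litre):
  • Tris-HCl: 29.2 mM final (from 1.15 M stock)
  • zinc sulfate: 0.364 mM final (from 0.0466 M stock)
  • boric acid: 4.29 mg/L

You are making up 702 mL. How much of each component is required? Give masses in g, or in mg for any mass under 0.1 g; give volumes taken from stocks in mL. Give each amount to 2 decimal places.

Tris-HCl 17.82 mL; zinc sulfate 5.48 mL; boric acid 3.01 mg

Scale factor relative to 1 L: 0.702.
Tris-HCl: C1V1 = C2V2 → 29.2 mM × 702 mL ÷ 1150 mM = 17.82 mL
zinc sulfate: C1V1 = C2V2 → 0.364 mM × 702 mL ÷ 46.6 mM = 5.48 mL
boric acid: 4.29 mg/L × 0.702 L = 3.01 mg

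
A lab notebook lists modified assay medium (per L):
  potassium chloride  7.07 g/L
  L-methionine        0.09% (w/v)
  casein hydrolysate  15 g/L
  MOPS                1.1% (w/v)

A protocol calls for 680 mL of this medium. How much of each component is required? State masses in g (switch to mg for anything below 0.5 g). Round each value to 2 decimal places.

potassium chloride 4.81 g; L-methionine 0.61 g; casein hydrolysate 10.20 g; MOPS 7.48 g

Scale factor relative to 1 L: 0.68.
potassium chloride: 7.07 g/L × 0.68 L = 4.81 g
L-methionine: 0.09 g per 100 mL × 680 mL ÷ 100 = 0.61 g
casein hydrolysate: 15 g/L × 0.68 L = 10.20 g
MOPS: 1.1 g per 100 mL × 680 mL ÷ 100 = 7.48 g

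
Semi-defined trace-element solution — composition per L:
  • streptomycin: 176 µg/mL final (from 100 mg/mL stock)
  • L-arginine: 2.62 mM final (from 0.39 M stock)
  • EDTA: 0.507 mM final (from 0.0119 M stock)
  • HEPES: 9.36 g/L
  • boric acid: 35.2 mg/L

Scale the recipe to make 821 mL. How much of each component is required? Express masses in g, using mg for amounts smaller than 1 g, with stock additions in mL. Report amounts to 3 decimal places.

streptomycin 1.445 mL; L-arginine 5.515 mL; EDTA 34.979 mL; HEPES 7.685 g; boric acid 28.899 mg

Scale factor relative to 1 L: 0.821.
streptomycin: C1V1 = C2V2 → 176 µg/mL × 821 mL ÷ 100000 µg/mL = 1.445 mL
L-arginine: V = C2·V2/C1 = 2.62 mM × 821 mL ÷ 390 mM = 5.515 mL
EDTA: V = C2·V2/C1 = 0.507 mM × 821 mL ÷ 11.9 mM = 34.979 mL
HEPES: 9.36 g/L × 0.821 L = 7.685 g
boric acid: 35.2 mg/L × 0.821 L = 28.899 mg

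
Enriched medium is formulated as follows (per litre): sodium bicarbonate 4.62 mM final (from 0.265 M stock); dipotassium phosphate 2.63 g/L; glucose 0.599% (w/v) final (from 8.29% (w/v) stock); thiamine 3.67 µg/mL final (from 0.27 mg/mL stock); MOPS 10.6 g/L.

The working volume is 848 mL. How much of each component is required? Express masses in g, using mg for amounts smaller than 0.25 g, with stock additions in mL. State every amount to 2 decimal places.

Scale factor relative to 1 L: 0.848.
sodium bicarbonate: C1V1 = C2V2 → 4.62 mM × 848 mL ÷ 265 mM = 14.78 mL
dipotassium phosphate: 2.63 g/L × 0.848 L = 2.23 g
glucose: C1V1 = C2V2 → 0.599% ÷ 8.29% × 848 mL = 61.27 mL
thiamine: dilute stock: 3.67 µg/mL × 848 mL ÷ 270 µg/mL = 11.53 mL
MOPS: 10.6 g/L × 0.848 L = 8.99 g

sodium bicarbonate 14.78 mL; dipotassium phosphate 2.23 g; glucose 61.27 mL; thiamine 11.53 mL; MOPS 8.99 g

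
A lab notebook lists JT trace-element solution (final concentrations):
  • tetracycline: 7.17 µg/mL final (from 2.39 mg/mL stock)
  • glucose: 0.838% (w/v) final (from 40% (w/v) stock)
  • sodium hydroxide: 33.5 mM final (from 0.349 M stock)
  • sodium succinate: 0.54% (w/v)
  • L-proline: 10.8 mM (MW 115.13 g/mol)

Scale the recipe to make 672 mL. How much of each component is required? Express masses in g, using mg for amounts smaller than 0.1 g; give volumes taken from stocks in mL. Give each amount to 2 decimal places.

Working volume: 672 mL = 0.672 L.
tetracycline: dilute stock: 7.17 µg/mL × 672 mL ÷ 2390 µg/mL = 2.02 mL
glucose: dilute stock: 0.838% ÷ 40% × 672 mL = 14.08 mL
sodium hydroxide: dilute stock: 33.5 mM × 672 mL ÷ 349 mM = 64.50 mL
sodium succinate: 0.54 g per 100 mL × 672 mL ÷ 100 = 3.63 g
L-proline: 10.8 mmol/L × 115.13 g/mol × 0.672 L ÷ 1000 = 0.84 g

tetracycline 2.02 mL; glucose 14.08 mL; sodium hydroxide 64.50 mL; sodium succinate 3.63 g; L-proline 0.84 g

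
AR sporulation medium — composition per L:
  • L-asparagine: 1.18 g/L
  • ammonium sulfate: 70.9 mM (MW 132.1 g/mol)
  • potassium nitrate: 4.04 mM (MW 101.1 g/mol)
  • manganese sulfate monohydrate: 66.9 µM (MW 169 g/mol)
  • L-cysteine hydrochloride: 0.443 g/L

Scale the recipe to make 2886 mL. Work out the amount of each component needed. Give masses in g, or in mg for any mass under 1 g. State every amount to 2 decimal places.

L-asparagine 3.41 g; ammonium sulfate 27.03 g; potassium nitrate 1.18 g; manganese sulfate monohydrate 32.63 mg; L-cysteine hydrochloride 1.28 g

Target volume = 2886 mL = 2.886 L.
L-asparagine: 1.18 g/L × 2.886 L = 3.41 g
ammonium sulfate: 70.9 mmol/L × 132.1 g/mol × 2.886 L ÷ 1000 = 27.03 g
potassium nitrate: 4.04 mmol/L × 101.1 g/mol × 2.886 L ÷ 1000 = 1.18 g
manganese sulfate monohydrate: 66.9 µmol/L × 169 g/mol × 2.886 L ÷ 1000 = 32.63 mg
L-cysteine hydrochloride: 0.443 g/L × 2.886 L = 1.28 g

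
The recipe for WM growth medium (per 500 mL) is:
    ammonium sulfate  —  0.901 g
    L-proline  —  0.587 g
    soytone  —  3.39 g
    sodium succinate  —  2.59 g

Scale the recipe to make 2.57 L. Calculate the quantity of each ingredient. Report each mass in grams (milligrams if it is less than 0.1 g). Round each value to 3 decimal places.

Ratio of target to recipe volume: 2570 / 500 = 5.14.
ammonium sulfate: 0.901 g × (2570 mL / 500 mL) = 4.631 g
L-proline: 0.587 g × (2570 mL / 500 mL) = 3.017 g
soytone: 3.39 g × (2570 mL / 500 mL) = 17.425 g
sodium succinate: 2.59 g × (2570 mL / 500 mL) = 13.313 g

ammonium sulfate 4.631 g; L-proline 3.017 g; soytone 17.425 g; sodium succinate 13.313 g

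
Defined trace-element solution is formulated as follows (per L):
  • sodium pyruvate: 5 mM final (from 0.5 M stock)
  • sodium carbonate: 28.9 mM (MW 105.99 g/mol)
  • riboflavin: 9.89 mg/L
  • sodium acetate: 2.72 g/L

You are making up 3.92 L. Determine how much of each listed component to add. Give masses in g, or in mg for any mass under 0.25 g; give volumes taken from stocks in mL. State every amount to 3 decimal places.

Working volume: 3.92 L.
sodium pyruvate: C1V1 = C2V2 → 5 mM × 3920 mL ÷ 500 mM = 39.200 mL
sodium carbonate: 28.9 mmol/L × 105.99 g/mol × 3.92 L ÷ 1000 = 12.007 g
riboflavin: 9.89 mg/L × 3.92 L = 38.769 mg
sodium acetate: 2.72 g/L × 3.92 L = 10.662 g

sodium pyruvate 39.200 mL; sodium carbonate 12.007 g; riboflavin 38.769 mg; sodium acetate 10.662 g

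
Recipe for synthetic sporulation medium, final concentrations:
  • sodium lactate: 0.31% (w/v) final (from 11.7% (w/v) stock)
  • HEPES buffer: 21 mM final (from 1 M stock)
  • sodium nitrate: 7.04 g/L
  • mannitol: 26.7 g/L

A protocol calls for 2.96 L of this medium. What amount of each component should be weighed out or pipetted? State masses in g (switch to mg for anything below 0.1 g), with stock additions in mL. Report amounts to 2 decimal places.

sodium lactate 78.43 mL; HEPES buffer 62.16 mL; sodium nitrate 20.84 g; mannitol 79.03 g

Working volume: 2.96 L.
sodium lactate: V = C2·V2/C1 = 0.31% ÷ 11.7% × 2960 mL = 78.43 mL
HEPES buffer: V = C2·V2/C1 = 21 mM × 2960 mL ÷ 1000 mM = 62.16 mL
sodium nitrate: 7.04 g/L × 2.96 L = 20.84 g
mannitol: 26.7 g/L × 2.96 L = 79.03 g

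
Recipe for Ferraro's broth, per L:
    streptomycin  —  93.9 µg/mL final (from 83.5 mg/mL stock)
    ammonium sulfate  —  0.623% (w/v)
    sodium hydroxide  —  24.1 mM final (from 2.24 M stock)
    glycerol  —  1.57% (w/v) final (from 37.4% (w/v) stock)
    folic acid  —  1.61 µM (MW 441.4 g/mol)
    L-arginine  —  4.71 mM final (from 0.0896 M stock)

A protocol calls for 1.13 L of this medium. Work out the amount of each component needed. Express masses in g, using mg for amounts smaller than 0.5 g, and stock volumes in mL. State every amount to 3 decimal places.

Working volume: 1.13 L.
streptomycin: C1V1 = C2V2 → 93.9 µg/mL × 1130 mL ÷ 83500 µg/mL = 1.271 mL
ammonium sulfate: 0.623% w/v = 6.23 g/L → 6.23 × 1.13 L = 7.040 g
sodium hydroxide: dilute stock: 24.1 mM × 1130 mL ÷ 2240 mM = 12.158 mL
glycerol: dilute stock: 1.57% ÷ 37.4% × 1130 mL = 47.436 mL
folic acid: 1.61 µmol/L × 441.4 g/mol × 1.13 L ÷ 1000 = 0.803 mg
L-arginine: V = C2·V2/C1 = 4.71 mM × 1130 mL ÷ 89.6 mM = 59.401 mL

streptomycin 1.271 mL; ammonium sulfate 7.040 g; sodium hydroxide 12.158 mL; glycerol 47.436 mL; folic acid 0.803 mg; L-arginine 59.401 mL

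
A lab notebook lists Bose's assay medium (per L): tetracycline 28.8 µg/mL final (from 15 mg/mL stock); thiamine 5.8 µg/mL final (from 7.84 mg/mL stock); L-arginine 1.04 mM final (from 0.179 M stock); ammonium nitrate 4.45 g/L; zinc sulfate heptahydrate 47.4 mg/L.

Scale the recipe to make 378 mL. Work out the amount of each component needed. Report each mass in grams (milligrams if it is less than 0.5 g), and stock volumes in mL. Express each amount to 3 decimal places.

Working volume: 378 mL = 0.378 L.
tetracycline: dilute stock: 28.8 µg/mL × 378 mL ÷ 15000 µg/mL = 0.726 mL
thiamine: C1V1 = C2V2 → 5.8 µg/mL × 378 mL ÷ 7840 µg/mL = 0.280 mL
L-arginine: V = C2·V2/C1 = 1.04 mM × 378 mL ÷ 179 mM = 2.196 mL
ammonium nitrate: 4.45 g/L × 0.378 L = 1.682 g
zinc sulfate heptahydrate: 47.4 mg/L × 0.378 L = 17.917 mg

tetracycline 0.726 mL; thiamine 0.280 mL; L-arginine 2.196 mL; ammonium nitrate 1.682 g; zinc sulfate heptahydrate 17.917 mg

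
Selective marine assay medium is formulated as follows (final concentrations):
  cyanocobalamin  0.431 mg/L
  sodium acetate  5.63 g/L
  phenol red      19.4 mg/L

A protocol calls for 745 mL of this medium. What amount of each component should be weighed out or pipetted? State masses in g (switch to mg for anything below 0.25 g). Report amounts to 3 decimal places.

cyanocobalamin 0.321 mg; sodium acetate 4.194 g; phenol red 14.453 mg

Working volume: 745 mL = 0.745 L.
cyanocobalamin: 0.431 mg/L × 0.745 L = 0.321 mg
sodium acetate: 5.63 g/L × 0.745 L = 4.194 g
phenol red: 19.4 mg/L × 0.745 L = 14.453 mg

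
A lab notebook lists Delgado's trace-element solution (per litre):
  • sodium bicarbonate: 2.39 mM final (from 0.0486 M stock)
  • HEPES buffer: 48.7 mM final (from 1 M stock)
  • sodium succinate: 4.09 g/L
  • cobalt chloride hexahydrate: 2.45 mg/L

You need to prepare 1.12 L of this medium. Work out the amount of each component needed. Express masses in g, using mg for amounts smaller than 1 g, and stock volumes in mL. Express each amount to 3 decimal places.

sodium bicarbonate 55.078 mL; HEPES buffer 54.544 mL; sodium succinate 4.581 g; cobalt chloride hexahydrate 2.744 mg

Scale factor relative to 1 L: 1.12.
sodium bicarbonate: C1V1 = C2V2 → 2.39 mM × 1120 mL ÷ 48.6 mM = 55.078 mL
HEPES buffer: dilute stock: 48.7 mM × 1120 mL ÷ 1000 mM = 54.544 mL
sodium succinate: 4.09 g/L × 1.12 L = 4.581 g
cobalt chloride hexahydrate: 2.45 mg/L × 1.12 L = 2.744 mg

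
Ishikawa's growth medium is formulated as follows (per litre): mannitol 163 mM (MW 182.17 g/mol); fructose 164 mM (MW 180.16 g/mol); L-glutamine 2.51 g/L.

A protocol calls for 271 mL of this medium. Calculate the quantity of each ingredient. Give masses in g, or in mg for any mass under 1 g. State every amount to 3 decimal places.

mannitol 8.047 g; fructose 8.007 g; L-glutamine 680.210 mg

Scale factor relative to 1 L: 0.271.
mannitol: 163 mmol/L × 182.17 g/mol × 0.271 L ÷ 1000 = 8.047 g
fructose: 164 mmol/L × 180.16 g/mol × 0.271 L ÷ 1000 = 8.007 g
L-glutamine: 2.51 g/L × 0.271 L = 0.68021 g = 680.210 mg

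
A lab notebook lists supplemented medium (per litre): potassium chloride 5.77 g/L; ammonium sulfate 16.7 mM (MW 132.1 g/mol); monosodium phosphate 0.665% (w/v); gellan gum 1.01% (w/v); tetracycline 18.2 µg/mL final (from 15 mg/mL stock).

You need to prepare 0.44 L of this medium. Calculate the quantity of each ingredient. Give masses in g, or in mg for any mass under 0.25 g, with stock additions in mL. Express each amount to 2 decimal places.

Working volume: 0.44 L.
potassium chloride: 5.77 g/L × 0.44 L = 2.54 g
ammonium sulfate: 16.7 mmol/L × 132.1 g/mol × 0.44 L ÷ 1000 = 0.97 g
monosodium phosphate: 0.665 g per 100 mL × 440 mL ÷ 100 = 2.93 g
gellan gum: 1.01 g per 100 mL × 440 mL ÷ 100 = 4.44 g
tetracycline: V = C2·V2/C1 = 18.2 µg/mL × 440 mL ÷ 15000 µg/mL = 0.53 mL

potassium chloride 2.54 g; ammonium sulfate 0.97 g; monosodium phosphate 2.93 g; gellan gum 4.44 g; tetracycline 0.53 mL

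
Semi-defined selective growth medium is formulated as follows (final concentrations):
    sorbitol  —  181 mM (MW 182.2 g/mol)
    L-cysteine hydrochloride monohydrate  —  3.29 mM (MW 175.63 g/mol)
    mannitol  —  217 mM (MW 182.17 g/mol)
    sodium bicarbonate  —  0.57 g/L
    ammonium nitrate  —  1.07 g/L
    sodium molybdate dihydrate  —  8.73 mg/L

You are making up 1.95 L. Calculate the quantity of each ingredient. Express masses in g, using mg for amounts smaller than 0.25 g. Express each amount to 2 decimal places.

sorbitol 64.31 g; L-cysteine hydrochloride monohydrate 1.13 g; mannitol 77.09 g; sodium bicarbonate 1.11 g; ammonium nitrate 2.09 g; sodium molybdate dihydrate 17.02 mg

Working volume: 1.95 L.
sorbitol: 181 mmol/L × 182.2 g/mol × 1.95 L ÷ 1000 = 64.31 g
L-cysteine hydrochloride monohydrate: 3.29 mmol/L × 175.63 g/mol × 1.95 L ÷ 1000 = 1.13 g
mannitol: 217 mmol/L × 182.17 g/mol × 1.95 L ÷ 1000 = 77.09 g
sodium bicarbonate: 0.57 g/L × 1.95 L = 1.11 g
ammonium nitrate: 1.07 g/L × 1.95 L = 2.09 g
sodium molybdate dihydrate: 8.73 mg/L × 1.95 L = 17.02 mg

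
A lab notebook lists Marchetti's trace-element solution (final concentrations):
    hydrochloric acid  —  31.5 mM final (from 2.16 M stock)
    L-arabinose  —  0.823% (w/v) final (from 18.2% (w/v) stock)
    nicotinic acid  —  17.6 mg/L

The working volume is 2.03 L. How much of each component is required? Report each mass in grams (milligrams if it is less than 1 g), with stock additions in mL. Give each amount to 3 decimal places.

Scale factor relative to 1 L: 2.03.
hydrochloric acid: dilute stock: 31.5 mM × 2030 mL ÷ 2160 mM = 29.604 mL
L-arabinose: V = C2·V2/C1 = 0.823% ÷ 18.2% × 2030 mL = 91.796 mL
nicotinic acid: 17.6 mg/L × 2.03 L = 35.728 mg

hydrochloric acid 29.604 mL; L-arabinose 91.796 mL; nicotinic acid 35.728 mg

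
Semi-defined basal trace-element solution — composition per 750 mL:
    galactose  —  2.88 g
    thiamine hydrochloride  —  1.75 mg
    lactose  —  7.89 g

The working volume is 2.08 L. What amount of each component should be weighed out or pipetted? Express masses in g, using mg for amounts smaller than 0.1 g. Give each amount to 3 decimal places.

Ratio of target to recipe volume: 2080 / 750 = 2.77333.
galactose: 2.88 g × (2080 mL / 750 mL) = 7.987 g
thiamine hydrochloride: 1.75 mg × (2080 mL / 750 mL) = 4.853 mg
lactose: 7.89 g × (2080 mL / 750 mL) = 21.882 g

galactose 7.987 g; thiamine hydrochloride 4.853 mg; lactose 21.882 g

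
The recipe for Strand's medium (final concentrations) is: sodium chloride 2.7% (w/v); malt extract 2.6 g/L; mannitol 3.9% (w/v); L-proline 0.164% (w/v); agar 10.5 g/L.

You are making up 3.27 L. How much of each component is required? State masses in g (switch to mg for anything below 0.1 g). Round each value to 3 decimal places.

Working volume: 3.27 L.
sodium chloride: 2.7 g per 100 mL × 3270 mL ÷ 100 = 88.290 g
malt extract: 2.6 g/L × 3.27 L = 8.502 g
mannitol: 3.9% w/v = 39 g/L → 39 × 3.27 L = 127.530 g
L-proline: 0.164 g per 100 mL × 3270 mL ÷ 100 = 5.363 g
agar: 10.5 g/L × 3.27 L = 34.335 g

sodium chloride 88.290 g; malt extract 8.502 g; mannitol 127.530 g; L-proline 5.363 g; agar 34.335 g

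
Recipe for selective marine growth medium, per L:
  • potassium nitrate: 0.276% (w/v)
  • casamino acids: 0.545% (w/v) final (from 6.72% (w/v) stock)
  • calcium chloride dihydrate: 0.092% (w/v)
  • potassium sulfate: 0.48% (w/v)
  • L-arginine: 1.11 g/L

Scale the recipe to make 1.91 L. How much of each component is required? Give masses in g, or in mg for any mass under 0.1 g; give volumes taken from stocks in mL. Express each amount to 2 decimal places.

potassium nitrate 5.27 g; casamino acids 154.90 mL; calcium chloride dihydrate 1.76 g; potassium sulfate 9.17 g; L-arginine 2.12 g

Scale factor relative to 1 L: 1.91.
potassium nitrate: 0.276% w/v = 2.76 g/L → 2.76 × 1.91 L = 5.27 g
casamino acids: C1V1 = C2V2 → 0.545% ÷ 6.72% × 1910 mL = 154.90 mL
calcium chloride dihydrate: 0.092 g per 100 mL × 1910 mL ÷ 100 = 1.76 g
potassium sulfate: 0.48 g per 100 mL × 1910 mL ÷ 100 = 9.17 g
L-arginine: 1.11 g/L × 1.91 L = 2.12 g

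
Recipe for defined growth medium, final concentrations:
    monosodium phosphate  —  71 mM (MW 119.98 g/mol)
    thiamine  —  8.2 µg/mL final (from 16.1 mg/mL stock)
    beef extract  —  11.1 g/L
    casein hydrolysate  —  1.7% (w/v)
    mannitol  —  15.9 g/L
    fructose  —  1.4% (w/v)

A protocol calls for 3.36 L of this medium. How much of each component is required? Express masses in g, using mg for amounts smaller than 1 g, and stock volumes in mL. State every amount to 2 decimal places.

Scale factor relative to 1 L: 3.36.
monosodium phosphate: 71 mmol/L × 119.98 g/mol × 3.36 L ÷ 1000 = 28.62 g
thiamine: V = C2·V2/C1 = 8.2 µg/mL × 3360 mL ÷ 16100 µg/mL = 1.71 mL
beef extract: 11.1 g/L × 3.36 L = 37.30 g
casein hydrolysate: 1.7 g per 100 mL × 3360 mL ÷ 100 = 57.12 g
mannitol: 15.9 g/L × 3.36 L = 53.42 g
fructose: 1.4 g per 100 mL × 3360 mL ÷ 100 = 47.04 g

monosodium phosphate 28.62 g; thiamine 1.71 mL; beef extract 37.30 g; casein hydrolysate 57.12 g; mannitol 53.42 g; fructose 47.04 g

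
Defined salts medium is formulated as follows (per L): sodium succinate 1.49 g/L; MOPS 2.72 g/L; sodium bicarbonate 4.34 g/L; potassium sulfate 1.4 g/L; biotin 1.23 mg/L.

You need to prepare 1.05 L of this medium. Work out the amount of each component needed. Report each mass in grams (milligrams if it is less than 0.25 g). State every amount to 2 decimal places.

sodium succinate 1.56 g; MOPS 2.86 g; sodium bicarbonate 4.56 g; potassium sulfate 1.47 g; biotin 1.29 mg

Working volume: 1.05 L.
sodium succinate: 1.49 g/L × 1.05 L = 1.56 g
MOPS: 2.72 g/L × 1.05 L = 2.86 g
sodium bicarbonate: 4.34 g/L × 1.05 L = 4.56 g
potassium sulfate: 1.4 g/L × 1.05 L = 1.47 g
biotin: 1.23 mg/L × 1.05 L = 1.29 mg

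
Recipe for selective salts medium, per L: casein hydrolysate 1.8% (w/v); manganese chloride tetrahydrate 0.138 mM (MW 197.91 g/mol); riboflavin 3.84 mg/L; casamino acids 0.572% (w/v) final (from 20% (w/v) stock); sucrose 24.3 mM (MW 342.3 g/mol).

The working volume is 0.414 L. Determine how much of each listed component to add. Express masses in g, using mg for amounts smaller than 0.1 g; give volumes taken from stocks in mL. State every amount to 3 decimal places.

casein hydrolysate 7.452 g; manganese chloride tetrahydrate 11.307 mg; riboflavin 1.590 mg; casamino acids 11.840 mL; sucrose 3.444 g

Scale factor relative to 1 L: 0.414.
casein hydrolysate: 1.8 g per 100 mL × 414 mL ÷ 100 = 7.452 g
manganese chloride tetrahydrate: 0.138 mmol/L × 197.91 mg/mmol × 0.414 L = 11.307 mg
riboflavin: 3.84 mg/L × 0.414 L = 1.590 mg
casamino acids: V = C2·V2/C1 = 0.572% ÷ 20% × 414 mL = 11.840 mL
sucrose: 24.3 mmol/L × 342.3 g/mol × 0.414 L ÷ 1000 = 3.444 g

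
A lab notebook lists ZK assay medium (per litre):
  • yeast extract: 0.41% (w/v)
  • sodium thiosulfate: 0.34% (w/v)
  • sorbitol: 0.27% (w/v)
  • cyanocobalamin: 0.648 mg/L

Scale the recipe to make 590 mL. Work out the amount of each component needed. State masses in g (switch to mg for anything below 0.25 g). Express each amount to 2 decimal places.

yeast extract 2.42 g; sodium thiosulfate 2.01 g; sorbitol 1.59 g; cyanocobalamin 0.38 mg

Scale factor relative to 1 L: 0.59.
yeast extract: 0.41% w/v = 4.1 g/L → 4.1 × 0.59 L = 2.42 g
sodium thiosulfate: 0.34 g per 100 mL × 590 mL ÷ 100 = 2.01 g
sorbitol: 0.27% w/v = 2.7 g/L → 2.7 × 0.59 L = 1.59 g
cyanocobalamin: 0.648 mg/L × 0.59 L = 0.38 mg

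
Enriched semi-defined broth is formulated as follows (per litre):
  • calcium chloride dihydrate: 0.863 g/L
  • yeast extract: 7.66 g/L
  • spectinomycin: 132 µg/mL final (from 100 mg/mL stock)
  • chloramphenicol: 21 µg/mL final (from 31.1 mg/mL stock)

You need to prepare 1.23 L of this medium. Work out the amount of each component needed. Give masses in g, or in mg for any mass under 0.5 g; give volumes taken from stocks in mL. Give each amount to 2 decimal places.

Scale factor relative to 1 L: 1.23.
calcium chloride dihydrate: 0.863 g/L × 1.23 L = 1.06 g
yeast extract: 7.66 g/L × 1.23 L = 9.42 g
spectinomycin: C1V1 = C2V2 → 132 µg/mL × 1230 mL ÷ 100000 µg/mL = 1.62 mL
chloramphenicol: V = C2·V2/C1 = 21 µg/mL × 1230 mL ÷ 31100 µg/mL = 0.83 mL

calcium chloride dihydrate 1.06 g; yeast extract 9.42 g; spectinomycin 1.62 mL; chloramphenicol 0.83 mL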